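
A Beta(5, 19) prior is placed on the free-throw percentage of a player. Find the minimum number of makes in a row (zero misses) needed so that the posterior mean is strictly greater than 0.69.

After k makes and 0 misses the posterior is Beta(5+k, 19), with mean (5+k)/(5+19+k).
Set (5+k)/(24+k) > 0.69 and solve: k > (0.69·24 − 5)/(1 − 0.69) = 37.290.
The smallest integer exceeding 37.290 is 38, and checking k=38: (43)/(62) = 0.6935 > 0.69.

k = 38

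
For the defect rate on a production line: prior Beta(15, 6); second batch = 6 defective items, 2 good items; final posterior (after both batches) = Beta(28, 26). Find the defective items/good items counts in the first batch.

7 defective items and 18 good items

Sequential conjugate updates are equivalent to a single update on the pooled data, so total successes = posterior α − prior α and total failures = posterior β − prior β.
Total across both batches: 28−15=13 defective items, 26−6=20 good items.
Subtract the second batch: 13−6=7 defective items and 20−2=18 good items.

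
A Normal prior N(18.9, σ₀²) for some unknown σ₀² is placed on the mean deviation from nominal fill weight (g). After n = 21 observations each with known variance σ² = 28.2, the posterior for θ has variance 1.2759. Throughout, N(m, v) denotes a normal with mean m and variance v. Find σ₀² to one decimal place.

σ₀² = 25.6

Posterior precision equals prior precision plus data precision: 1/σ_n² = 1/σ₀² + n/σ².
So 1/σ₀² = 1/1.2759 − 21/28.2 = 0.783760 − 0.744681 = 0.039079.
Hence σ₀² = 1/0.039079 ≈ 25.6.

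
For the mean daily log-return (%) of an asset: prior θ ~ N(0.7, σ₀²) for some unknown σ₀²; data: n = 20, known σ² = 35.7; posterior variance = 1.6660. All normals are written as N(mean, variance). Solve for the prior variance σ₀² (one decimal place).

For the Normal–Normal model with known σ², precisions add: τ_n = τ₀ + n/σ².
So 1/σ₀² = 1/1.6660 − 20/35.7 = 0.600240 − 0.560224 = 0.040016.
Hence σ₀² = 1/0.040016 ≈ 25.0.

σ₀² = 25.0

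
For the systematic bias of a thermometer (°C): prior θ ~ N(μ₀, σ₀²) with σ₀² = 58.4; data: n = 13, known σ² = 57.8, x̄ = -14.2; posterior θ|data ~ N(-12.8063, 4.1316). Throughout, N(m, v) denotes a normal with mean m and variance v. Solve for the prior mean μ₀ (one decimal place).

The posterior mean is a precision-weighted average: μ_n = (τ₀μ₀ + τ_data·x̄)/(τ₀+τ_data), with τ₀=1/σ₀² and τ_data=n/σ².
Here τ₀ = 1/58.4 = 0.017123 and τ_data = 13/57.8 = 0.224913, so τ_n = 0.242036.
Rearranging for μ₀: μ₀ = (μ_n·τ_n − τ_data·x̄)/τ₀ = (-12.8063·0.242036 − 0.224913·-14.2) / 0.017123 = 0.094179/0.017123 ≈ 5.5.

μ₀ = 5.5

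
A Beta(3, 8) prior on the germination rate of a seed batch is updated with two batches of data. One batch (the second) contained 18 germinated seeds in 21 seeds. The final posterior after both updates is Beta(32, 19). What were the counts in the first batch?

Sequential conjugate updates are equivalent to a single update on the pooled data, so total successes = posterior α − prior α and total failures = posterior β − prior β.
Total across both batches: 32−3=29 germinated seeds, 19−8=11 non-germinating seeds.
Subtract the second batch: 29−18=11 germinated seeds and 11−3=8 non-germinating seeds.

11 germinated seeds and 8 non-germinating seeds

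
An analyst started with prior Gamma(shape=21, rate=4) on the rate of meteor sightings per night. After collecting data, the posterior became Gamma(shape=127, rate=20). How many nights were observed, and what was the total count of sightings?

A Gamma(α, β) prior (rate parametrization) on a Poisson rate with n observations summing to S gives posterior Gamma(α+S, β+n).
Matching: Σxᵢ = 127 − 21 = 106 and n = 20 − 4 = 16.

n = 16 nights with total 106 sightings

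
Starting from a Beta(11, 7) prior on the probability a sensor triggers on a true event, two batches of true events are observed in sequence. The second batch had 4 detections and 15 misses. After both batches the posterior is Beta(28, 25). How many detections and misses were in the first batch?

13 detections and 3 misses

Sequential conjugate updates are equivalent to a single update on the pooled data, so total successes = posterior α − prior α and total failures = posterior β − prior β.
Total across both batches: 28−11=17 detections, 25−7=18 misses.
Subtract the second batch: 17−4=13 detections and 18−15=3 misses.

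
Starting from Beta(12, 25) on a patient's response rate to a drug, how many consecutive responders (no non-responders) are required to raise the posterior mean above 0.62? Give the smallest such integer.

After k responders and 0 non-responders the posterior is Beta(12+k, 25), with mean (12+k)/(12+25+k).
Set (12+k)/(37+k) > 0.62 and solve: k > (0.62·37 − 12)/(1 − 0.62) = 28.789.
The smallest integer exceeding 28.789 is 29.

k = 29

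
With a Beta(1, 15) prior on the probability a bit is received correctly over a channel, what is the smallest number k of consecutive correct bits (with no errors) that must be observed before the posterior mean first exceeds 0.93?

k = 199

After k correct bits and 0 errors the posterior is Beta(1+k, 15), with mean (1+k)/(1+15+k).
Set (1+k)/(16+k) > 0.93 and solve: k > (0.93·16 − 1)/(1 − 0.93) = 198.286.
The smallest integer exceeding 198.286 is 199, and checking k=199: (200)/(215) = 0.9302 > 0.93.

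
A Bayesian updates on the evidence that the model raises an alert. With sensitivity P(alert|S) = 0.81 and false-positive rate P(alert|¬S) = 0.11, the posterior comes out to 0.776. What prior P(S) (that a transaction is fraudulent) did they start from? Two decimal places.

Bayes' rule in odds form gives O(S|E) = O(S)·[P(E|S)/P(E|¬S)], hence O(S) = O(S|E)/LR.
Posterior odds = 0.776/(1−0.776) = 3.4643. LR = 0.81/0.11 = 7.3636.
Prior odds = 3.4643/7.3636 = 0.4705, so P(S) = 0.4705/(1+0.4705) ≈ 0.32.

P(S) = 0.32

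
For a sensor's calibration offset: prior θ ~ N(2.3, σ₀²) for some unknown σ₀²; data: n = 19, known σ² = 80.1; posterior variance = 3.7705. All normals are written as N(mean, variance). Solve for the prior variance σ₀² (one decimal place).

σ₀² = 35.7

Posterior precision equals prior precision plus data precision: 1/σ_n² = 1/σ₀² + n/σ².
So 1/σ₀² = 1/3.7705 − 19/80.1 = 0.265217 − 0.237203 = 0.028014.
Hence σ₀² = 1/0.028014 ≈ 35.7.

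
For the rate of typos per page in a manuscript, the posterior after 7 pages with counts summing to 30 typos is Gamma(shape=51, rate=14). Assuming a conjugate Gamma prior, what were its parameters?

Gamma(shape=21, rate=7)

Gamma–Poisson conjugacy: posterior shape = α + Σxᵢ, posterior rate = β + n.
So α = 51 − 30 = 21 and β = 14 − 7 = 7.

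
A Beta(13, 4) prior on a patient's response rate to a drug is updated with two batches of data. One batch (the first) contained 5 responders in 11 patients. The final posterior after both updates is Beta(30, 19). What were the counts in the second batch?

Because Beta–binomial updating is additive in the counts, the combined data contributed (α_post−α_prior, β_post−β_prior) successes and failures.
Total across both batches: 30−13=17 responders, 19−4=15 non-responders.
Subtract the first batch: 17−5=12 responders and 15−6=9 non-responders.

12 responders and 9 non-responders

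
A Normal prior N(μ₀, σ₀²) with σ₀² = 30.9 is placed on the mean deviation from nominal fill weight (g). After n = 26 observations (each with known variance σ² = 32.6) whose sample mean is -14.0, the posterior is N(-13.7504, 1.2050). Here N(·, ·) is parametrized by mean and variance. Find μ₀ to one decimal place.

The posterior mean is a precision-weighted average: μ_n = (τ₀μ₀ + τ_data·x̄)/(τ₀+τ_data), with τ₀=1/σ₀² and τ_data=n/σ².
Here τ₀ = 1/30.9 = 0.032362 and τ_data = 26/32.6 = 0.797546, so τ_n = 0.829908.
Rearranging for μ₀: μ₀ = (μ_n·τ_n − τ_data·x̄)/τ₀ = (-13.7504·0.829908 − 0.797546·-14.0) / 0.032362 = -0.245923/0.032362 ≈ -7.6.

μ₀ = -7.6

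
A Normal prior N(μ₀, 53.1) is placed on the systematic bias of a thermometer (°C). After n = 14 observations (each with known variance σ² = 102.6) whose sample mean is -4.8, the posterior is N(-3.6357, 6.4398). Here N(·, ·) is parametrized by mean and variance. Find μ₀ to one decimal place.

With known observation variance, the Normal–Normal posterior has precision τ_n = τ₀ + n/σ² and mean μ_n = (τ₀μ₀ + (n/σ²)x̄)/τ_n.
Here τ₀ = 1/53.1 = 0.018832 and τ_data = 14/102.6 = 0.136452, so τ_n = 0.155284.
Rearranging for μ₀: μ₀ = (μ_n·τ_n − τ_data·x̄)/τ₀ = (-3.6357·0.155284 − 0.136452·-4.8) / 0.018832 = 0.090404/0.018832 ≈ 4.8.

μ₀ = 4.8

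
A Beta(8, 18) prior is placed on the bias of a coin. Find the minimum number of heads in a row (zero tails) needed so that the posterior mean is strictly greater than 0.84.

After k heads and 0 tails the posterior is Beta(8+k, 18), with mean (8+k)/(8+18+k).
Set (8+k)/(26+k) > 0.84 and solve: k > (0.84·26 − 8)/(1 − 0.84) = 86.500.
The smallest integer exceeding 86.500 is 87, and checking k=87: (95)/(113) = 0.8407 > 0.84.

k = 87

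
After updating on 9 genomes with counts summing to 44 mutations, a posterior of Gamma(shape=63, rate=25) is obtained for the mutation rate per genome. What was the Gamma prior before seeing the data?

Gamma(shape=19, rate=16)

A Gamma(α, β) prior (rate parametrization) on a Poisson rate with n observations summing to S gives posterior Gamma(α+S, β+n).
So α = 63 − 44 = 19 and β = 25 − 9 = 16.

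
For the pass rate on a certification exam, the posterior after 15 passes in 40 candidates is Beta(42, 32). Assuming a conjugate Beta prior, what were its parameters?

Beta is conjugate to the binomial likelihood: posterior = Beta(a+s, b+f).
So a = 42 − 15 = 27 and b = 32 − 25 = 7.

Beta(27, 7)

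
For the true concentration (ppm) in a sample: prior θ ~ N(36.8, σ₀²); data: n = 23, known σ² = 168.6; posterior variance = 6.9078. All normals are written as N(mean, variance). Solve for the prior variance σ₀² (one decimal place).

σ₀² = 119.8

Posterior precision equals prior precision plus data precision: 1/σ_n² = 1/σ₀² + n/σ².
So 1/σ₀² = 1/6.9078 − 23/168.6 = 0.144764 − 0.136418 = 0.008346.
Hence σ₀² = 1/0.008346 ≈ 119.8.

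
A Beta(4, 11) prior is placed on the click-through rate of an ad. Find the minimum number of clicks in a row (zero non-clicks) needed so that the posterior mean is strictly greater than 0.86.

After k clicks and 0 non-clicks the posterior is Beta(4+k, 11), with mean (4+k)/(4+11+k).
Set (4+k)/(15+k) > 0.86 and solve: k > (0.86·15 − 4)/(1 − 0.86) = 63.571.
The smallest integer exceeding 63.571 is 64, and checking k=64: (68)/(79) = 0.8608 > 0.86.

k = 64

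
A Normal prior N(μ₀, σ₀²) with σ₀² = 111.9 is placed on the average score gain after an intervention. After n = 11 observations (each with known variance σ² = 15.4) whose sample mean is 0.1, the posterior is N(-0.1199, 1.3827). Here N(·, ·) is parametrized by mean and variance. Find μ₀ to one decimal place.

The posterior mean is a precision-weighted average: μ_n = (τ₀μ₀ + τ_data·x̄)/(τ₀+τ_data), with τ₀=1/σ₀² and τ_data=n/σ².
Here τ₀ = 1/111.9 = 0.008937 and τ_data = 11/15.4 = 0.714286, so τ_n = 0.723223.
Rearranging for μ₀: μ₀ = (μ_n·τ_n − τ_data·x̄)/τ₀ = (-0.1199·0.723223 − 0.714286·0.1) / 0.008937 = -0.158143/0.008937 ≈ -17.7.

μ₀ = -17.7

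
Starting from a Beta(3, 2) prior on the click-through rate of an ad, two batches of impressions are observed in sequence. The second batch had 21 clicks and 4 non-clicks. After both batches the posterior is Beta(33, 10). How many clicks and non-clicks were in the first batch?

Sequential conjugate updates are equivalent to a single update on the pooled data, so total successes = posterior α − prior α and total failures = posterior β − prior β.
Total across both batches: 33−3=30 clicks, 10−2=8 non-clicks.
Subtract the second batch: 30−21=9 clicks and 8−4=4 non-clicks.

9 clicks and 4 non-clicks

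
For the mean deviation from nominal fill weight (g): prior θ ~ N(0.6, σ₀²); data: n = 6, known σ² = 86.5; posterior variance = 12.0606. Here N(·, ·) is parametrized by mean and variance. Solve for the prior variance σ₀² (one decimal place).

σ₀² = 73.8

Posterior precision equals prior precision plus data precision: 1/σ_n² = 1/σ₀² + n/σ².
So 1/σ₀² = 1/12.0606 − 6/86.5 = 0.082915 − 0.069364 = 0.013551.
Hence σ₀² = 1/0.013551 ≈ 73.8.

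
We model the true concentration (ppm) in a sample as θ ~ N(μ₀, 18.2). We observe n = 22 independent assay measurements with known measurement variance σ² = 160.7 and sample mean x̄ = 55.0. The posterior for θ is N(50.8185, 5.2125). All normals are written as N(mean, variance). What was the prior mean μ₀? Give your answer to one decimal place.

The posterior mean is a precision-weighted average: μ_n = (τ₀μ₀ + τ_data·x̄)/(τ₀+τ_data), with τ₀=1/σ₀² and τ_data=n/σ².
Here τ₀ = 1/18.2 = 0.054945 and τ_data = 22/160.7 = 0.136901, so τ_n = 0.191846.
Rearranging for μ₀: μ₀ = (μ_n·τ_n − τ_data·x̄)/τ₀ = (50.8185·0.191846 − 0.136901·55.0) / 0.054945 = 2.219771/0.054945 ≈ 40.4.

μ₀ = 40.4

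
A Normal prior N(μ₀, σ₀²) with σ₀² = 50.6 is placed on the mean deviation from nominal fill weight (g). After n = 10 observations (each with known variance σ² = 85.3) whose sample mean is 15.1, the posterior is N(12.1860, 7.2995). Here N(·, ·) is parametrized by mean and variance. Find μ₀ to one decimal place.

μ₀ = -5.1

With known observation variance, the Normal–Normal posterior has precision τ_n = τ₀ + n/σ² and mean μ_n = (τ₀μ₀ + (n/σ²)x̄)/τ_n.
Here τ₀ = 1/50.6 = 0.019763 and τ_data = 10/85.3 = 0.117233, so τ_n = 0.136996.
Rearranging for μ₀: μ₀ = (μ_n·τ_n − τ_data·x̄)/τ₀ = (12.1860·0.136996 − 0.117233·15.1) / 0.019763 = -0.100785/0.019763 ≈ -5.1.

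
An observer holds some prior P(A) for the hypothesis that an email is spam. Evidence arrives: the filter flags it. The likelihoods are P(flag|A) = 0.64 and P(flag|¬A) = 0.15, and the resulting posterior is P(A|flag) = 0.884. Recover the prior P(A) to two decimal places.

Bayes' rule in odds form gives O(A|E) = O(A)·[P(E|A)/P(E|¬A)], hence O(A) = O(A|E)/LR.
Posterior odds = 0.884/(1−0.884) = 7.6207. LR = 0.64/0.15 = 4.2667.
Prior odds = 7.6207/4.2667 = 1.7861, so P(A) = 1.7861/(1+1.7861) ≈ 0.64.

P(A) = 0.64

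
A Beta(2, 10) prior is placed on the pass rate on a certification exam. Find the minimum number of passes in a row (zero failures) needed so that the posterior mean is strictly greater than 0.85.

After k passes and 0 failures the posterior is Beta(2+k, 10), with mean (2+k)/(2+10+k).
Set (2+k)/(12+k) > 0.85 and solve: k > (0.85·12 − 2)/(1 − 0.85) = 54.667.
The smallest integer exceeding 54.667 is 55, and checking k=55: (57)/(67) = 0.8507 > 0.85.

k = 55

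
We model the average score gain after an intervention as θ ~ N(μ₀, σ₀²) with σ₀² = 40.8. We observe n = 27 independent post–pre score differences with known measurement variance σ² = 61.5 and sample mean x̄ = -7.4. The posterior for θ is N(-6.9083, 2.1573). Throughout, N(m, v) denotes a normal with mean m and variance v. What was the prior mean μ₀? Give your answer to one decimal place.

μ₀ = 1.9

With known observation variance, the Normal–Normal posterior has precision τ_n = τ₀ + n/σ² and mean μ_n = (τ₀μ₀ + (n/σ²)x̄)/τ_n.
Here τ₀ = 1/40.8 = 0.024510 and τ_data = 27/61.5 = 0.439024, so τ_n = 0.463534.
Rearranging for μ₀: μ₀ = (μ_n·τ_n − τ_data·x̄)/τ₀ = (-6.9083·0.463534 − 0.439024·-7.4) / 0.024510 = 0.046546/0.024510 ≈ 1.9.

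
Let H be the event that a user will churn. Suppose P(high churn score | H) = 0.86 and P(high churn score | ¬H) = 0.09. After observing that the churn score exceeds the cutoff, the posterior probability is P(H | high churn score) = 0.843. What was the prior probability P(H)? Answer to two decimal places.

In odds form, posterior odds = prior odds × likelihood ratio, so prior odds = posterior odds ÷ LR.
Posterior odds = 0.843/(1−0.843) = 5.3694. LR = 0.86/0.09 = 9.5556.
Prior odds = 5.3694/9.5556 = 0.5619, so P(H) = 0.5619/(1+0.5619) ≈ 0.36.

P(H) = 0.36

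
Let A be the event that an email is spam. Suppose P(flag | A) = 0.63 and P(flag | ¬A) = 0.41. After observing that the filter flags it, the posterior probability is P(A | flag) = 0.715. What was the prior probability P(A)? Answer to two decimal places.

Bayes' rule in odds form gives O(A|E) = O(A)·[P(E|A)/P(E|¬A)], hence O(A) = O(A|E)/LR.
Posterior odds = 0.715/(1−0.715) = 2.5088. LR = 0.63/0.41 = 1.5366.
Prior odds = 2.5088/1.5366 = 1.6327, so P(A) = 1.6327/(1+1.6327) ≈ 0.62.

P(A) = 0.62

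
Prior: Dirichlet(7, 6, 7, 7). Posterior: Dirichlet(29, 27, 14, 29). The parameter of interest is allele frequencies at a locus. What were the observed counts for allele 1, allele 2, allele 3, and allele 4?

counts (22, 21, 7, 22)

For a Dirichlet(α) prior with multinomial counts c, the posterior is Dirichlet(α + c) componentwise.
Counts are posterior − prior componentwise: 29−7=22, 27−6=21, 14−7=7, 29−7=22.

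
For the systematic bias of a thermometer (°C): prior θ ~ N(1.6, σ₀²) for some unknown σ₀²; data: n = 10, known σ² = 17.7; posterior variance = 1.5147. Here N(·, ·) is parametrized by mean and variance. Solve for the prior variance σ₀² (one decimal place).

For the Normal–Normal model with known σ², precisions add: τ_n = τ₀ + n/σ².
So 1/σ₀² = 1/1.5147 − 10/17.7 = 0.660197 − 0.564972 = 0.095225.
Hence σ₀² = 1/0.095225 ≈ 10.5.

σ₀² = 10.5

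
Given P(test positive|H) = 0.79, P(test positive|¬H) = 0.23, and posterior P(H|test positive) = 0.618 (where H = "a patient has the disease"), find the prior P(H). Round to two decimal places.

Bayes' rule in odds form gives O(H|E) = O(H)·[P(E|H)/P(E|¬H)], hence O(H) = O(H|E)/LR.
Posterior odds = 0.618/(1−0.618) = 1.6178. LR = 0.79/0.23 = 3.4348.
Prior odds = 1.6178/3.4348 = 0.4710, so P(H) = 0.4710/(1+0.4710) ≈ 0.32.

P(H) = 0.32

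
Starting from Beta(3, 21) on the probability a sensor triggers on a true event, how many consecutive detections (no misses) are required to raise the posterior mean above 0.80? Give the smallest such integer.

After k detections and 0 misses the posterior is Beta(3+k, 21), with mean (3+k)/(3+21+k).
Set (3+k)/(24+k) > 0.80 and solve: k > (0.80·24 − 3)/(1 − 0.80) = 81.000.
The smallest integer exceeding 81.000 is 82, and checking k=82: (85)/(106) = 0.8019 > 0.80.

k = 82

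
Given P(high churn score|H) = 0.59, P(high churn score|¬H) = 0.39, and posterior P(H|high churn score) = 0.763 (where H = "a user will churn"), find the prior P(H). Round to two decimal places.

P(H) = 0.68

In odds form, posterior odds = prior odds × likelihood ratio, so prior odds = posterior odds ÷ LR.
Posterior odds = 0.763/(1−0.763) = 3.2194. LR = 0.59/0.39 = 1.5128.
Prior odds = 3.2194/1.5128 = 2.1281, so P(H) = 2.1281/(1+2.1281) ≈ 0.68.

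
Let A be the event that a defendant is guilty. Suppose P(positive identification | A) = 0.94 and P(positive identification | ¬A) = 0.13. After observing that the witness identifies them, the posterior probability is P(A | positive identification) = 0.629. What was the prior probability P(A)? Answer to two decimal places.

P(A) = 0.19

In odds form, posterior odds = prior odds × likelihood ratio, so prior odds = posterior odds ÷ LR.
Posterior odds = 0.629/(1−0.629) = 1.6954. LR = 0.94/0.13 = 7.2308.
Prior odds = 1.6954/7.2308 = 0.2345, so P(A) = 0.2345/(1+0.2345) ≈ 0.19.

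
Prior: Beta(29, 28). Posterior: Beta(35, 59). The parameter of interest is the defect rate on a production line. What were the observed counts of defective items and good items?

Beta is conjugate to the binomial likelihood: posterior = Beta(a+s, b+f).
Match parameters: s=35−29=6, f=59−28=31.

6 defective items and 31 good items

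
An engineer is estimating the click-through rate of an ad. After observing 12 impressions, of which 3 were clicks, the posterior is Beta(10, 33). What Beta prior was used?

Beta(7, 24)

A Beta(α, β) prior with s successes and f failures in binomial data gives a Beta(α+s, β+f) posterior.
So α = 10 − 3 = 7 and β = 33 − 9 = 24.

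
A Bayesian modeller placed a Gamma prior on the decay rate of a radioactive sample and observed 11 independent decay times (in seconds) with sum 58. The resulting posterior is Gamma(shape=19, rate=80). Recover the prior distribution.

Gamma(shape=8, rate=22)

For an exponential likelihood with a Gamma(α, β) prior on the rate, n observations with total T give posterior Gamma(α+n, β+T).
So α = 19 − 11 = 8 and β = 80 − 58 = 22.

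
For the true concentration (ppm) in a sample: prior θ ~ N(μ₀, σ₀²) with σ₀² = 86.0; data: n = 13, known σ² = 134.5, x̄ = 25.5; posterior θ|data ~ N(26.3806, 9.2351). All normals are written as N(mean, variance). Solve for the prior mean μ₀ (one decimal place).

With known observation variance, the Normal–Normal posterior has precision τ_n = τ₀ + n/σ² and mean μ_n = (τ₀μ₀ + (n/σ²)x̄)/τ_n.
Here τ₀ = 1/86.0 = 0.011628 and τ_data = 13/134.5 = 0.096654, so τ_n = 0.108282.
Rearranging for μ₀: μ₀ = (μ_n·τ_n − τ_data·x̄)/τ₀ = (26.3806·0.108282 − 0.096654·25.5) / 0.011628 = 0.391867/0.011628 ≈ 33.7.

μ₀ = 33.7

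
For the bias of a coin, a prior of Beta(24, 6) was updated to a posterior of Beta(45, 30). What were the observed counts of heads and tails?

21 heads and 24 tails

Under Beta–binomial conjugacy the posterior parameters are (α+s, β+f).
So s = 45 − 24 = 21 and f = 30 − 6 = 24.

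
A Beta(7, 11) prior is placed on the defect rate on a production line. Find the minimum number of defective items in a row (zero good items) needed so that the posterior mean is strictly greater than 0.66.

k = 15

After k defective items and 0 good items the posterior is Beta(7+k, 11), with mean (7+k)/(7+11+k).
Set (7+k)/(18+k) > 0.66 and solve: k > (0.66·18 − 7)/(1 − 0.66) = 14.353.
The smallest integer exceeding 14.353 is 15, and checking k=15: (22)/(33) = 0.6667 > 0.66.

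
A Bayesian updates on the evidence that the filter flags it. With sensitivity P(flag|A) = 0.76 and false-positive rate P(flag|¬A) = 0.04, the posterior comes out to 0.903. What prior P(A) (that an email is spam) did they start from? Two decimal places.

In odds form, posterior odds = prior odds × likelihood ratio, so prior odds = posterior odds ÷ LR.
Posterior odds = 0.903/(1−0.903) = 9.3093. LR = 0.76/0.04 = 19.0000.
Prior odds = 9.3093/19.0000 = 0.4900, so P(A) = 0.4900/(1+0.4900) ≈ 0.33.

P(A) = 0.33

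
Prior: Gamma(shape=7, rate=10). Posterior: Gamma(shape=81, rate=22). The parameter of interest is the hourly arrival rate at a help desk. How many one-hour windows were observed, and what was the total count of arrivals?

A Gamma(α, β) prior (rate parametrization) on a Poisson rate with n observations summing to S gives posterior Gamma(α+S, β+n).
Matching: Σxᵢ = 81 − 7 = 74 and n = 22 − 10 = 12.

n = 12 one-hour windows with total 74 arrivals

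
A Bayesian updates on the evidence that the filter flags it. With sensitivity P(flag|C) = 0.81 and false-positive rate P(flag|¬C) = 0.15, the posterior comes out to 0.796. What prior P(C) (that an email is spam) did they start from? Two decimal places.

Bayes' rule in odds form gives O(C|E) = O(C)·[P(E|C)/P(E|¬C)], hence O(C) = O(C|E)/LR.
Posterior odds = 0.796/(1−0.796) = 3.9020. LR = 0.81/0.15 = 5.4000.
Prior odds = 3.9020/5.4000 = 0.7226, so P(C) = 0.7226/(1+0.7226) ≈ 0.42.

P(C) = 0.42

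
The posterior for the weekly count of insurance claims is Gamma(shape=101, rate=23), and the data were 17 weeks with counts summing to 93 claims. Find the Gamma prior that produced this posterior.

Gamma(shape=8, rate=6)

Gamma–Poisson conjugacy: posterior shape = α + Σxᵢ, posterior rate = β + n.
So α = 101 − 93 = 8 and β = 23 − 17 = 6.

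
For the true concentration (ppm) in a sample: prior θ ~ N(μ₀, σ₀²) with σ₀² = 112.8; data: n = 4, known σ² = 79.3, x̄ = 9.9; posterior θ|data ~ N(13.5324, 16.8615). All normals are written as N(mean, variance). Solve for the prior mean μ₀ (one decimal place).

μ₀ = 34.2

With known observation variance, the Normal–Normal posterior has precision τ_n = τ₀ + n/σ² and mean μ_n = (τ₀μ₀ + (n/σ²)x̄)/τ_n.
Here τ₀ = 1/112.8 = 0.008865 and τ_data = 4/79.3 = 0.050441, so τ_n = 0.059306.
Rearranging for μ₀: μ₀ = (μ_n·τ_n − τ_data·x̄)/τ₀ = (13.5324·0.059306 − 0.050441·9.9) / 0.008865 = 0.303187/0.008865 ≈ 34.2.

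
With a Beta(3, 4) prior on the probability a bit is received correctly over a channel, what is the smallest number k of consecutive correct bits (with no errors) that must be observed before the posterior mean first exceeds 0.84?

After k correct bits and 0 errors the posterior is Beta(3+k, 4), with mean (3+k)/(3+4+k).
Set (3+k)/(7+k) > 0.84 and solve: k > (0.84·7 − 3)/(1 − 0.84) = 18.000.
The smallest integer exceeding 18.000 is 19, and checking k=19: (22)/(26) = 0.8462 > 0.84.

k = 19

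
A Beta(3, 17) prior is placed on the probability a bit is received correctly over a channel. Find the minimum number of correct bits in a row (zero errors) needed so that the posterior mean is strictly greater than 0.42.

k = 10

After k correct bits and 0 errors the posterior is Beta(3+k, 17), with mean (3+k)/(3+17+k).
Set (3+k)/(20+k) > 0.42 and solve: k > (0.42·20 − 3)/(1 − 0.42) = 9.310.
The smallest integer exceeding 9.310 is 10, and checking k=10: (13)/(30) = 0.4333 > 0.42.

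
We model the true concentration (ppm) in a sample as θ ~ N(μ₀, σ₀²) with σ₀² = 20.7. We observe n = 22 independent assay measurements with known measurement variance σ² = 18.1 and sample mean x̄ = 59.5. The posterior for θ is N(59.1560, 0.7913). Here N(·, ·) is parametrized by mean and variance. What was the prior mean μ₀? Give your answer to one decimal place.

μ₀ = 50.5

With known observation variance, the Normal–Normal posterior has precision τ_n = τ₀ + n/σ² and mean μ_n = (τ₀μ₀ + (n/σ²)x̄)/τ_n.
Here τ₀ = 1/20.7 = 0.048309 and τ_data = 22/18.1 = 1.215470, so τ_n = 1.263779.
Rearranging for μ₀: μ₀ = (μ_n·τ_n − τ_data·x̄)/τ₀ = (59.1560·1.263779 − 1.215470·59.5) / 0.048309 = 2.439646/0.048309 ≈ 50.5.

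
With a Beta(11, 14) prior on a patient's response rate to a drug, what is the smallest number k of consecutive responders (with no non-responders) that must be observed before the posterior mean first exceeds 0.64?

k = 14

After k responders and 0 non-responders the posterior is Beta(11+k, 14), with mean (11+k)/(11+14+k).
Set (11+k)/(25+k) > 0.64 and solve: k > (0.64·25 − 11)/(1 − 0.64) = 13.889.
The smallest integer exceeding 13.889 is 14, and checking k=14: (25)/(39) = 0.6410 > 0.64.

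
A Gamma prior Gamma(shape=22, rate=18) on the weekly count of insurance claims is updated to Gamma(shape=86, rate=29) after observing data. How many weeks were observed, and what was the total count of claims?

n = 11 weeks with total 64 claims

Gamma–Poisson conjugacy: posterior shape = α + Σxᵢ, posterior rate = β + n.
Matching: Σxᵢ = 86 − 22 = 64 and n = 29 − 18 = 11.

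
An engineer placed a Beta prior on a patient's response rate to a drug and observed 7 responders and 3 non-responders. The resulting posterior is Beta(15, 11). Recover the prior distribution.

A Beta(α, β) prior with s successes and f failures in binomial data gives a Beta(α+s, β+f) posterior.
Subtract the data counts: 15−7=8, 11−3=8.

Beta(8, 8)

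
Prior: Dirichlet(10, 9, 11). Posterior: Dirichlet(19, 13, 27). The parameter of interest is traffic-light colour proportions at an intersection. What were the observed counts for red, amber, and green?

For a Dirichlet(α) prior with multinomial counts c, the posterior is Dirichlet(α + c) componentwise.
Counts are posterior − prior componentwise: 19−10=9, 13−9=4, 27−11=16.

counts (9, 4, 16)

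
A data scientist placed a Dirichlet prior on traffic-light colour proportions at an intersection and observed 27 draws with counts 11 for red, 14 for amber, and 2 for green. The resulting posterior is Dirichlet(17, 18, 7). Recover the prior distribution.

Dirichlet(6, 4, 5)

For a Dirichlet(α) prior with multinomial counts c, the posterior is Dirichlet(α + c) componentwise.
Subtract each count from the matching posterior parameter: 17−11=6, 18−14=4, 7−2=5.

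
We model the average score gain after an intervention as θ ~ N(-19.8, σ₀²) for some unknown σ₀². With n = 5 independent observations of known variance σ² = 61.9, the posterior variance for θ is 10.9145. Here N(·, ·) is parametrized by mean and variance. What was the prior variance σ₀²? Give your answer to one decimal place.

For the Normal–Normal model with known σ², precisions add: τ_n = τ₀ + n/σ².
So 1/σ₀² = 1/10.9145 − 5/61.9 = 0.091621 − 0.080775 = 0.010846.
Hence σ₀² = 1/0.010846 ≈ 92.2.

σ₀² = 92.2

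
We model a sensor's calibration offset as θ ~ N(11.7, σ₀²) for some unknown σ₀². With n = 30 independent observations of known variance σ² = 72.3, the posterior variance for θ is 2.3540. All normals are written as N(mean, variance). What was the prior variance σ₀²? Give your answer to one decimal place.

Posterior precision equals prior precision plus data precision: 1/σ_n² = 1/σ₀² + n/σ².
So 1/σ₀² = 1/2.3540 − 30/72.3 = 0.424809 − 0.414938 = 0.009871.
Hence σ₀² = 1/0.009871 ≈ 101.3.

σ₀² = 101.3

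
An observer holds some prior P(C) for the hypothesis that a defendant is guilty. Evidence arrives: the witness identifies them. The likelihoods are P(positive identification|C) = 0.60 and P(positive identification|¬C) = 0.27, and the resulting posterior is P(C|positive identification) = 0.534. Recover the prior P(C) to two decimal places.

In odds form, posterior odds = prior odds × likelihood ratio, so prior odds = posterior odds ÷ LR.
Posterior odds = 0.534/(1−0.534) = 1.1459. LR = 0.60/0.27 = 2.2222.
Prior odds = 1.1459/2.2222 = 0.5157, so P(C) = 0.5157/(1+0.5157) ≈ 0.34.

P(C) = 0.34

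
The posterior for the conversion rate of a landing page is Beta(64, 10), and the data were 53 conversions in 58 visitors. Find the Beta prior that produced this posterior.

Beta(11, 5)

A Beta(a, b) prior with s successes and f failures in binomial data gives a Beta(a+s, b+f) posterior.
Subtract the data counts: 64−53=11, 10−5=5.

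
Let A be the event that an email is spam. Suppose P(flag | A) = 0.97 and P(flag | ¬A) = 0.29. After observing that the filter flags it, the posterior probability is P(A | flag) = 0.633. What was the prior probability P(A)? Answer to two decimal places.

Bayes' rule in odds form gives O(A|E) = O(A)·[P(E|A)/P(E|¬A)], hence O(A) = O(A|E)/LR.
Posterior odds = 0.633/(1−0.633) = 1.7248. LR = 0.97/0.29 = 3.3448.
Prior odds = 1.7248/3.3448 = 0.5157, so P(A) = 0.5157/(1+0.5157) ≈ 0.34.

P(A) = 0.34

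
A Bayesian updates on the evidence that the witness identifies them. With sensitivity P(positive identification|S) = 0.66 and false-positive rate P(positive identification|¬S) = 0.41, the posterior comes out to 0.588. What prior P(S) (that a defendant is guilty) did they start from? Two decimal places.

P(S) = 0.47

In odds form, posterior odds = prior odds × likelihood ratio, so prior odds = posterior odds ÷ LR.
Posterior odds = 0.588/(1−0.588) = 1.4272. LR = 0.66/0.41 = 1.6098.
Prior odds = 1.4272/1.6098 = 0.8866, so P(S) = 0.8866/(1+0.8866) ≈ 0.47.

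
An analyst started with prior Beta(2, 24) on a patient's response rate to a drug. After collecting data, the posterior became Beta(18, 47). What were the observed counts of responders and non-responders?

16 responders and 23 non-responders

Beta is conjugate to the binomial likelihood: posterior = Beta(α+s, β+f).
So s = 18 − 2 = 16 and f = 47 − 24 = 23.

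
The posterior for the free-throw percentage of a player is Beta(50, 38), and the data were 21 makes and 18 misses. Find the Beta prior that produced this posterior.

Beta(29, 20)

Beta is conjugate to the binomial likelihood: posterior = Beta(α+s, β+f).
So α = 50 − 21 = 29 and β = 38 − 18 = 20.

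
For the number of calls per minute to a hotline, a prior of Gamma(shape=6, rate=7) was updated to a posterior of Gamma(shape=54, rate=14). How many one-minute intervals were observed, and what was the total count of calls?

n = 7 one-minute intervals with total 48 calls

A Gamma(α, β) prior (rate parametrization) on a Poisson rate with n observations summing to S gives posterior Gamma(α+S, β+n).
Matching: Σxᵢ = 54 − 6 = 48 and n = 14 − 7 = 7.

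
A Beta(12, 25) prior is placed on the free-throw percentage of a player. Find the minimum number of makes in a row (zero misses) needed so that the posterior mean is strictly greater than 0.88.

After k makes and 0 misses the posterior is Beta(12+k, 25), with mean (12+k)/(12+25+k).
Set (12+k)/(37+k) > 0.88 and solve: k > (0.88·37 − 12)/(1 − 0.88) = 171.333.
The smallest integer exceeding 171.333 is 172, and checking k=172: (184)/(209) = 0.8804 > 0.88.

k = 172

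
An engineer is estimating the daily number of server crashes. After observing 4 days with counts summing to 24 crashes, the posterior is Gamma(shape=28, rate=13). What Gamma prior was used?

A Gamma(α, β) prior (rate parametrization) on a Poisson rate with n observations summing to S gives posterior Gamma(α+S, β+n).
So α = 28 − 24 = 4 and β = 13 − 4 = 9.

Gamma(shape=4, rate=9)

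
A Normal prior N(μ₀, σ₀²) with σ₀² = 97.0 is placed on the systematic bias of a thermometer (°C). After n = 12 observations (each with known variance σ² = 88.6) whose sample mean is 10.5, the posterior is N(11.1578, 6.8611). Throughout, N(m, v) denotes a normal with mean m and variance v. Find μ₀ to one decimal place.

With known observation variance, the Normal–Normal posterior has precision τ_n = τ₀ + n/σ² and mean μ_n = (τ₀μ₀ + (n/σ²)x̄)/τ_n.
Here τ₀ = 1/97.0 = 0.010309 and τ_data = 12/88.6 = 0.135440, so τ_n = 0.145749.
Rearranging for μ₀: μ₀ = (μ_n·τ_n − τ_data·x̄)/τ₀ = (11.1578·0.145749 − 0.135440·10.5) / 0.010309 = 0.204118/0.010309 ≈ 19.8.

μ₀ = 19.8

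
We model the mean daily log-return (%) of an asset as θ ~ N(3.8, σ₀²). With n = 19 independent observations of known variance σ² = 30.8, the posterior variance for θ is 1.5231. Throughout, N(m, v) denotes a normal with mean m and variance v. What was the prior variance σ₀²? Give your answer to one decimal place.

Posterior precision equals prior precision plus data precision: 1/σ_n² = 1/σ₀² + n/σ².
So 1/σ₀² = 1/1.5231 − 19/30.8 = 0.656556 − 0.616883 = 0.039673.
Hence σ₀² = 1/0.039673 ≈ 25.2.

σ₀² = 25.2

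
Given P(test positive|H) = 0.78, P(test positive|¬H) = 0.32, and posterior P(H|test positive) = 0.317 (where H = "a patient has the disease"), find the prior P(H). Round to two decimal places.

P(H) = 0.16

Bayes' rule in odds form gives O(H|E) = O(H)·[P(E|H)/P(E|¬H)], hence O(H) = O(H|E)/LR.
Posterior odds = 0.317/(1−0.317) = 0.4641. LR = 0.78/0.32 = 2.4375.
Prior odds = 0.4641/2.4375 = 0.1904, so P(H) = 0.1904/(1+0.1904) ≈ 0.16.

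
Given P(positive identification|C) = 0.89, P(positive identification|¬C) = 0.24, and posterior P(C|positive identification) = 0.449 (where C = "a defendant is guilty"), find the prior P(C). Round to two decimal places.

Bayes' rule in odds form gives O(C|E) = O(C)·[P(E|C)/P(E|¬C)], hence O(C) = O(C|E)/LR.
Posterior odds = 0.449/(1−0.449) = 0.8149. LR = 0.89/0.24 = 3.7083.
Prior odds = 0.8149/3.7083 = 0.2198, so P(C) = 0.2198/(1+0.2198) ≈ 0.18.

P(C) = 0.18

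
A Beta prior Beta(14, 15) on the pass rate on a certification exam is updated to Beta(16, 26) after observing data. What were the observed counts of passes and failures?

2 passes and 11 failures

A Beta(α, β) prior with s successes and f failures in binomial data gives a Beta(α+s, β+f) posterior.
Match parameters: s=16−14=2, f=26−15=11.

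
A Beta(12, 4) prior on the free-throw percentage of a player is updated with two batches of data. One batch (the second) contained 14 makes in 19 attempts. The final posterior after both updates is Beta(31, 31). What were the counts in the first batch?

5 makes and 22 misses

Sequential conjugate updates are equivalent to a single update on the pooled data, so total successes = posterior α − prior α and total failures = posterior β − prior β.
Total across both batches: 31−12=19 makes, 31−4=27 misses.
Subtract the second batch: 19−14=5 makes and 27−5=22 misses.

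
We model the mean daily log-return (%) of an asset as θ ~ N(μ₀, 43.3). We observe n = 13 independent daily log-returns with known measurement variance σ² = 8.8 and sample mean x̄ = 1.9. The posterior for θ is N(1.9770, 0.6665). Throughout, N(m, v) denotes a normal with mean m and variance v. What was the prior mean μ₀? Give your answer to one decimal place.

The posterior mean is a precision-weighted average: μ_n = (τ₀μ₀ + τ_data·x̄)/(τ₀+τ_data), with τ₀=1/σ₀² and τ_data=n/σ².
Here τ₀ = 1/43.3 = 0.023095 and τ_data = 13/8.8 = 1.477273, so τ_n = 1.500368.
Rearranging for μ₀: μ₀ = (μ_n·τ_n − τ_data·x̄)/τ₀ = (1.9770·1.500368 − 1.477273·1.9) / 0.023095 = 0.159409/0.023095 ≈ 6.9.

μ₀ = 6.9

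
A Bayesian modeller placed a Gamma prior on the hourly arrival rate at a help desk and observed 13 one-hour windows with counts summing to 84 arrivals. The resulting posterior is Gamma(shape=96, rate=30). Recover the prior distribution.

Gamma–Poisson conjugacy: posterior shape = α + Σxᵢ, posterior rate = β + n.
So α = 96 − 84 = 12 and β = 30 − 13 = 17.

Gamma(shape=12, rate=17)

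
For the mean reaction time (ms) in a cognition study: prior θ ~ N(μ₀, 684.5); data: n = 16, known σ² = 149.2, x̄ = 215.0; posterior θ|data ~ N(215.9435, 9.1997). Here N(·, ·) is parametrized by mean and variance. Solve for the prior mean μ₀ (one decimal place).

μ₀ = 285.2

With known observation variance, the Normal–Normal posterior has precision τ_n = τ₀ + n/σ² and mean μ_n = (τ₀μ₀ + (n/σ²)x̄)/τ_n.
Here τ₀ = 1/684.5 = 0.001461 and τ_data = 16/149.2 = 0.107239, so τ_n = 0.108700.
Rearranging for μ₀: μ₀ = (μ_n·τ_n − τ_data·x̄)/τ₀ = (215.9435·0.108700 − 0.107239·215.0) / 0.001461 = 0.416673/0.001461 ≈ 285.2.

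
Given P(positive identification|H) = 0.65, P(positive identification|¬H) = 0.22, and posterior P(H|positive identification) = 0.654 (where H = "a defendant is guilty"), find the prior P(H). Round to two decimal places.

Bayes' rule in odds form gives O(H|E) = O(H)·[P(E|H)/P(E|¬H)], hence O(H) = O(H|E)/LR.
Posterior odds = 0.654/(1−0.654) = 1.8902. LR = 0.65/0.22 = 2.9545.
Prior odds = 1.8902/2.9545 = 0.6398, so P(H) = 0.6398/(1+0.6398) ≈ 0.39.

P(H) = 0.39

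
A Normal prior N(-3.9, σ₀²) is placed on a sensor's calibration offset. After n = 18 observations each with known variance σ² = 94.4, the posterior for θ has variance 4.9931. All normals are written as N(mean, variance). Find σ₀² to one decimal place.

σ₀² = 104.2

Posterior precision equals prior precision plus data precision: 1/σ_n² = 1/σ₀² + n/σ².
So 1/σ₀² = 1/4.9931 − 18/94.4 = 0.200276 − 0.190678 = 0.009598.
Hence σ₀² = 1/0.009598 ≈ 104.2.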